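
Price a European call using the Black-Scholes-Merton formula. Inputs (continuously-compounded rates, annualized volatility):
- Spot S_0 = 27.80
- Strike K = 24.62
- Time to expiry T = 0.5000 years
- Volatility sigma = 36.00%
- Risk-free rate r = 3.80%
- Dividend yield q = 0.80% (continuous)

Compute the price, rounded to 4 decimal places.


d1 = (ln(S/K) + (r - q + 0.5*sigma^2) * T) / (sigma * sqrt(T)) = 0.66341112
d2 = d1 - sigma * sqrt(T) = 0.40885268
exp(-rT) = 0.98117936; exp(-qT) = 0.99600799
C = S_0 * exp(-qT) * N(d1) - K * exp(-rT) * N(d2)
N(d1) = 0.74646636; N(d2) = 0.65867611
C = 27.8000 * 0.99600799 * 0.74646636 - 24.6200 * 0.98117936 * 0.65867611 = 4.7575

Answer: Price = 4.7575


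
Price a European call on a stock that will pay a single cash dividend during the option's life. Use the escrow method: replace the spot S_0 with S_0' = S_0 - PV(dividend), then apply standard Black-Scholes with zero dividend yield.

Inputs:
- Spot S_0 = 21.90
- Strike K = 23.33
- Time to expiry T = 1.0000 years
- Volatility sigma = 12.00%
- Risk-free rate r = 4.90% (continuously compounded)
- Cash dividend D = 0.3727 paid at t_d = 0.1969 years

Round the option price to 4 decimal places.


PV(D) = D * exp(-r * t_d) = 0.3727 * 0.99039829 = 0.36912144
S_0' = S_0 - PV(D) = 21.9000 - 0.36912144 = 21.53087856
d1 = (ln(S_0'/K) + (r + sigma^2/2)*T) / (sigma*sqrt(T)) = -0.20043308
d2 = d1 - sigma*sqrt(T) = -0.32043308
exp(-rT) = 0.95218113
N(d1) = 0.42057095; N(d2) = 0.37432003
C = S_0' * N(d1) - K * exp(-rT) * N(d2) = 21.53087856 * 0.42057095 - 23.3300 * 0.95218113 * 0.37432003 = 0.7400

Answer: Price = 0.7400


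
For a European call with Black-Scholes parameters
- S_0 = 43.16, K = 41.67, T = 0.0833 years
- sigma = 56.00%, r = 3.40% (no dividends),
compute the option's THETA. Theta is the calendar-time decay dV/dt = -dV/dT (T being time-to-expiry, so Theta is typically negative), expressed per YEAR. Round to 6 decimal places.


d1 = 0.3157067358; d2 = 0.1540809952
phi(d1) = 0.3795481151; exp(-qT) = 1.0000000000; exp(-rT) = 0.9971718069
Theta = -S*exp(-qT)*phi(d1)*sigma/(2*sqrt(T)) - r*K*exp(-rT)*N(d2) + q*S*exp(-qT)*N(d1)
N(d1) = 0.6238874432; N(d2) = 0.5612270635; sqrt(T) = 0.2886173938
Term 1 = -43.1600 * 1.0000000000 * 0.3795481151 * 0.5600 / (2 * 0.2886173938) = -15.8921920851
Term 2 = -0.0340 * 41.6700 * 0.9971718069 * 0.5612270635 = -0.7928864829
Term 3 = 0 (no dividend yield, q = 0)
Theta = -15.8921920851 + (-0.7928864829) + (0.0000000000) = -16.685079

Answer: Theta = -16.685079


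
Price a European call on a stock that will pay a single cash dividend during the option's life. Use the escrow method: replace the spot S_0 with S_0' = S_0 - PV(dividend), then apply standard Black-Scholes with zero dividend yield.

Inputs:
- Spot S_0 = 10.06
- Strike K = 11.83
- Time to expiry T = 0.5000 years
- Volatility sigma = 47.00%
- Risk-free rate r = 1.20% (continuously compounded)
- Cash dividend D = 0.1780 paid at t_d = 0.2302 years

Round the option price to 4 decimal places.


Answer: Price = 0.6785

Derivation:
PV(D) = D * exp(-r * t_d) = 0.1780 * 0.99724141 = 0.17750897
S_0' = S_0 - PV(D) = 10.0600 - 0.17750897 = 9.88249103
d1 = (ln(S_0'/K) + (r + sigma^2/2)*T) / (sigma*sqrt(T)) = -0.35701090
d2 = d1 - sigma*sqrt(T) = -0.68935109
exp(-rT) = 0.99401796
N(d1) = 0.36054182; N(d2) = 0.24530118
C = S_0' * N(d1) - K * exp(-rT) * N(d2) = 9.88249103 * 0.36054182 - 11.8300 * 0.99401796 * 0.24530118 = 0.6785


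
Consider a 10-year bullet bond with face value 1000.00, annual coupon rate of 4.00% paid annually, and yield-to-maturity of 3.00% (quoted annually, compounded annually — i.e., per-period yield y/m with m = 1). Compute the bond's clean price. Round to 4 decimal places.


Answer: Price = 1085.3020

Derivation:
Coupon per period c = face * coupon_rate / m = 40.000000
Periods per year m = 1; per-period yield y/m = 0.030000
Number of cashflows N = 10
Cashflows (t years, CF_t, discount factor 1/(1+y/m)^(m*t), PV):
  t = 1.0000: CF_t = 40.000000, DF = 0.970874, PV = 38.834951
  t = 2.0000: CF_t = 40.000000, DF = 0.942596, PV = 37.703836
  t = 3.0000: CF_t = 40.000000, DF = 0.915142, PV = 36.605666
  t = 4.0000: CF_t = 40.000000, DF = 0.888487, PV = 35.539482
  t = 5.0000: CF_t = 40.000000, DF = 0.862609, PV = 34.504351
  t = 6.0000: CF_t = 40.000000, DF = 0.837484, PV = 33.499370
  t = 7.0000: CF_t = 40.000000, DF = 0.813092, PV = 32.523660
  t = 8.0000: CF_t = 40.000000, DF = 0.789409, PV = 31.576369
  t = 9.0000: CF_t = 40.000000, DF = 0.766417, PV = 30.656669
  t = 10.0000: CF_t = 1040.000000, DF = 0.744094, PV = 773.857671
Price P = sum_t PV_t = 1085.302028


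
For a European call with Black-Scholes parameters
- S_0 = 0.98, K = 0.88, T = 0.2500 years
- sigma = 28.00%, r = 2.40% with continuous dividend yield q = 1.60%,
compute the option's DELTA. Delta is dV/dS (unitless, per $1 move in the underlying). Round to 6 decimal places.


d1 = 0.8530761728; d2 = 0.7130761728
phi(d1) = 0.2772576636; exp(-qT) = 0.9960079893; exp(-rT) = 0.9940179641
N(d1) = 0.8031914681
Delta = exp(-qT) * N(d1) = 0.9960079893 * 0.8031914681 = 0.799985

Answer: Delta = 0.799985


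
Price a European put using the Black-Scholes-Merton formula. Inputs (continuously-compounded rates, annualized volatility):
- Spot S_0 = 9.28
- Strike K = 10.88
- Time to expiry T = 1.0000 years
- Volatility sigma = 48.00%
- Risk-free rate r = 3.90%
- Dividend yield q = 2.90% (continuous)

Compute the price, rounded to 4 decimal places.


d1 = (ln(S/K) + (r - q + 0.5*sigma^2) * T) / (sigma * sqrt(T)) = -0.07055145
d2 = d1 - sigma * sqrt(T) = -0.55055145
exp(-rT) = 0.96175071; exp(-qT) = 0.97141646
P = K * exp(-rT) * N(-d2) - S_0 * exp(-qT) * N(-d1)
N(-d1) = 0.52812262; N(-d2) = 0.70902940
P = 10.8800 * 0.96175071 * 0.70902940 - 9.2800 * 0.97141646 * 0.52812262 = 2.6583

Answer: Price = 2.6583


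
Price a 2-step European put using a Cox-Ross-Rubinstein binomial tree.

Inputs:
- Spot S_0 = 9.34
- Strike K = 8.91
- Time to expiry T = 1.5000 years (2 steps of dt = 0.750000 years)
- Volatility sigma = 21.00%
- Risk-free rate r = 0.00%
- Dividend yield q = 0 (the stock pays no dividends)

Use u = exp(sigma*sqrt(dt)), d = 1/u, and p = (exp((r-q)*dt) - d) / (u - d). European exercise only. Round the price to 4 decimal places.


Answer: Price = V(0,0) = 0.7191

Derivation:
dt = T/N = 0.750000
u = exp(sigma*sqrt(dt)) = 1.199453; d = 1/u = 0.833714
p = (exp((r-q)*dt) - d) / (u - d) = 0.454659
Discount per step: exp(-r*dt) = 1.000000
Stock lattice S(k, i) with i counting down-moves:
  k=0: S(0,0) = 9.3400
  k=1: S(1,0) = 11.2029; S(1,1) = 7.7869
  k=2: S(2,0) = 13.4373; S(2,1) = 9.3400; S(2,2) = 6.4920
Terminal payoffs V(N, i) = max(K - S_T, 0):
  V(2,0) = 0.000000; V(2,1) = 0.000000; V(2,2) = 2.417968
Backward induction: V(k, i) = exp(-r*dt) * [p * V(k+1, i) + (1-p) * V(k+1, i+1)].
  V(1,0) = exp(-r*dt) * [p*0.000000 + (1-p)*0.000000] = 0.000000
  V(1,1) = exp(-r*dt) * [p*0.000000 + (1-p)*2.417968] = 1.318618
  V(0,0) = exp(-r*dt) * [p*0.000000 + (1-p)*1.318618] = 0.719097


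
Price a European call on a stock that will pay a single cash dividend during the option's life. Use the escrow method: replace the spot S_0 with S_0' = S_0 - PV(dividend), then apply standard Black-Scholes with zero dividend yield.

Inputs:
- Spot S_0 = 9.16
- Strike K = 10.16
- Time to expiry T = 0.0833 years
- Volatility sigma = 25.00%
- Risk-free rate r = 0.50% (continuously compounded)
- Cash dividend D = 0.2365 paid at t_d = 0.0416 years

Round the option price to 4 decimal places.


Answer: Price = 0.0100

Derivation:
PV(D) = D * exp(-r * t_d) = 0.2365 * 0.99979202 = 0.23645081
S_0' = S_0 - PV(D) = 9.1600 - 0.23645081 = 8.92354919
d1 = (ln(S_0'/K) + (r + sigma^2/2)*T) / (sigma*sqrt(T)) = -1.75658240
d2 = d1 - sigma*sqrt(T) = -1.82873675
exp(-rT) = 0.99958359
N(d1) = 0.03949451; N(d2) = 0.03371953
C = S_0' * N(d1) - K * exp(-rT) * N(d2) = 8.92354919 * 0.03949451 - 10.1600 * 0.99958359 * 0.03371953 = 0.0100


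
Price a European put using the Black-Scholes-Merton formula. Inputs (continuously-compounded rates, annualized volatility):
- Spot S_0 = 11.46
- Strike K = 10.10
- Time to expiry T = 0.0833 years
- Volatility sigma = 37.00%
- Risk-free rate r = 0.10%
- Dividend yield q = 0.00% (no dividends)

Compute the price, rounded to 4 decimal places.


d1 = (ln(S/K) + (r - q + 0.5*sigma^2) * T) / (sigma * sqrt(T)) = 1.23714213
d2 = d1 - sigma * sqrt(T) = 1.13035369
exp(-rT) = 0.99991670; exp(-qT) = 1.00000000
P = K * exp(-rT) * N(-d2) - S_0 * exp(-qT) * N(-d1)
N(-d1) = 0.10801716; N(-d2) = 0.12916361
P = 10.1000 * 0.99991670 * 0.12916361 - 11.4600 * 1.00000000 * 0.10801716 = 0.0666

Answer: Price = 0.0666


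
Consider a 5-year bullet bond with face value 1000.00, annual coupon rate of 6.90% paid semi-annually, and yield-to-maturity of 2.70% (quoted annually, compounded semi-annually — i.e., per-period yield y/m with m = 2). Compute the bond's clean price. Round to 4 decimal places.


Answer: Price = 1195.2139

Derivation:
Coupon per period c = face * coupon_rate / m = 34.500000
Periods per year m = 2; per-period yield y/m = 0.013500
Number of cashflows N = 10
Cashflows (t years, CF_t, discount factor 1/(1+y/m)^(m*t), PV):
  t = 0.5000: CF_t = 34.500000, DF = 0.986680, PV = 34.040454
  t = 1.0000: CF_t = 34.500000, DF = 0.973537, PV = 33.587029
  t = 1.5000: CF_t = 34.500000, DF = 0.960569, PV = 33.139644
  t = 2.0000: CF_t = 34.500000, DF = 0.947774, PV = 32.698218
  t = 2.5000: CF_t = 34.500000, DF = 0.935150, PV = 32.262672
  t = 3.0000: CF_t = 34.500000, DF = 0.922694, PV = 31.832927
  t = 3.5000: CF_t = 34.500000, DF = 0.910403, PV = 31.408907
  t = 4.0000: CF_t = 34.500000, DF = 0.898276, PV = 30.990535
  t = 4.5000: CF_t = 34.500000, DF = 0.886311, PV = 30.577735
  t = 5.0000: CF_t = 1034.500000, DF = 0.874505, PV = 904.675782
Price P = sum_t PV_t = 1195.213903


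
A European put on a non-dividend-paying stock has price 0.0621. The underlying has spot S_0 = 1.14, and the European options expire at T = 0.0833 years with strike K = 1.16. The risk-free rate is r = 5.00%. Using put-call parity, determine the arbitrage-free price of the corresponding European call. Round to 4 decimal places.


Put-call parity: C - P = S_0 * exp(-qT) - K * exp(-rT).
S_0 * exp(-qT) = 1.1400 * 1.00000000 = 1.14000000
K * exp(-rT) = 1.1600 * 0.99584366 = 1.15517865
C = P + S*exp(-qT) - K*exp(-rT)
C = 0.0621 + 1.14000000 - 1.15517865 = 0.0469

Answer: Call price = 0.0469


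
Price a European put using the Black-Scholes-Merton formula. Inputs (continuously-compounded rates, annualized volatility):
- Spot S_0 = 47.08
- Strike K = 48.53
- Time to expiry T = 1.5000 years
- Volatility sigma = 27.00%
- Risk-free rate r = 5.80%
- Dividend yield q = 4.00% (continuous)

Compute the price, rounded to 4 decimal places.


Answer: Price = 5.9067

Derivation:
d1 = (ln(S/K) + (r - q + 0.5*sigma^2) * T) / (sigma * sqrt(T)) = 0.15525870
d2 = d1 - sigma * sqrt(T) = -0.17542242
exp(-rT) = 0.91667710; exp(-qT) = 0.94176453
P = K * exp(-rT) * N(-d2) - S_0 * exp(-qT) * N(-d1)
N(-d1) = 0.43830869; N(-d2) = 0.56962614
P = 48.5300 * 0.91667710 * 0.56962614 - 47.0800 * 0.94176453 * 0.43830869 = 5.9067


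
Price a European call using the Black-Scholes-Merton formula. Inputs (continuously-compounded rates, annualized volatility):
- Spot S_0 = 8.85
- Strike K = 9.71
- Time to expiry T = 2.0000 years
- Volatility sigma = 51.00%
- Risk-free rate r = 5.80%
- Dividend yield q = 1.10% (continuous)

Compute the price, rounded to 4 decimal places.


d1 = (ln(S/K) + (r - q + 0.5*sigma^2) * T) / (sigma * sqrt(T)) = 0.36237306
d2 = d1 - sigma * sqrt(T) = -0.35887586
exp(-rT) = 0.89047522; exp(-qT) = 0.97824024
C = S_0 * exp(-qT) * N(d1) - K * exp(-rT) * N(d2)
N(d1) = 0.64146337; N(d2) = 0.35984398
C = 8.8500 * 0.97824024 * 0.64146337 - 9.7100 * 0.89047522 * 0.35984398 = 2.4420

Answer: Price = 2.4420


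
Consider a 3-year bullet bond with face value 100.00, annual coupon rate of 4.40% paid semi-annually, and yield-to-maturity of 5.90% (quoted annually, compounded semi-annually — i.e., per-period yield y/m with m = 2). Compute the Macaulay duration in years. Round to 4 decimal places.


Coupon per period c = face * coupon_rate / m = 2.200000
Periods per year m = 2; per-period yield y/m = 0.029500
Number of cashflows N = 6
Cashflows (t years, CF_t, discount factor 1/(1+y/m)^(m*t), PV):
  t = 0.5000: CF_t = 2.200000, DF = 0.971345, PV = 2.136960
  t = 1.0000: CF_t = 2.200000, DF = 0.943512, PV = 2.075726
  t = 1.5000: CF_t = 2.200000, DF = 0.916476, PV = 2.016247
  t = 2.0000: CF_t = 2.200000, DF = 0.890214, PV = 1.958472
  t = 2.5000: CF_t = 2.200000, DF = 0.864706, PV = 1.902352
  t = 3.0000: CF_t = 102.200000, DF = 0.839928, PV = 85.840609
Price P = sum_t PV_t = 95.930365
Macaulay numerator sum_t t * PV_t:
  t * PV_t at t = 0.5000: 1.068480
  t * PV_t at t = 1.0000: 2.075726
  t * PV_t at t = 1.5000: 3.024370
  t * PV_t at t = 2.0000: 3.916943
  t * PV_t at t = 2.5000: 4.755881
  t * PV_t at t = 3.0000: 257.521827
Macaulay duration D = (sum_t t * PV_t) / P = 272.363226 / 95.930365 = 2.839176

Answer: Macaulay duration = 2.8392 years


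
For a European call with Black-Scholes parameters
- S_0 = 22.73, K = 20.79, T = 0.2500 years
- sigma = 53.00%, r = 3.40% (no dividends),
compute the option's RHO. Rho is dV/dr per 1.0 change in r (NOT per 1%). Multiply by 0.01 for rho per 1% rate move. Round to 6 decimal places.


Answer: Rho = 3.057953

Derivation:
d1 = 0.5012303245; d2 = 0.2362303245
phi(d1) = 0.3518485498; exp(-qT) = 1.0000000000; exp(-rT) = 0.9915360229
N(d2) = 0.5933730251
Rho = K*T*exp(-rT)*N(d2) = 20.7900 * 0.2500 * 0.9915360229 * 0.5933730251 = 3.057953


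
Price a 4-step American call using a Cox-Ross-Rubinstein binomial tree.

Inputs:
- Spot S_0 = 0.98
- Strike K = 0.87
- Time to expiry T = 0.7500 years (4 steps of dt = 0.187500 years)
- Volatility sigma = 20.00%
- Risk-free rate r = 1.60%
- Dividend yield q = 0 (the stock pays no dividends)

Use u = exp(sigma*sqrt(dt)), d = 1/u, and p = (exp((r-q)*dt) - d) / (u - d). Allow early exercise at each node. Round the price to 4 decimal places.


dt = T/N = 0.187500
u = exp(sigma*sqrt(dt)) = 1.090463; d = 1/u = 0.917042
p = (exp((r-q)*dt) - d) / (u - d) = 0.495688
Discount per step: exp(-r*dt) = 0.997004
Stock lattice S(k, i) with i counting down-moves:
  k=0: S(0,0) = 0.9800
  k=1: S(1,0) = 1.0687; S(1,1) = 0.8987
  k=2: S(2,0) = 1.1653; S(2,1) = 0.9800; S(2,2) = 0.8241
  k=3: S(3,0) = 1.2707; S(3,1) = 1.0687; S(3,2) = 0.8987; S(3,3) = 0.7558
  k=4: S(4,0) = 1.3857; S(4,1) = 1.1653; S(4,2) = 0.9800; S(4,3) = 0.8241; S(4,4) = 0.6931
Terminal payoffs V(N, i) = max(S_T - K, 0):
  V(4,0) = 0.515703; V(4,1) = 0.295328; V(4,2) = 0.110000; V(4,3) = 0.000000; V(4,4) = 0.000000
Backward induction: V(k, i) = exp(-r*dt) * [p * V(k+1, i) + (1-p) * V(k+1, i+1)]; then take max(V_cont, immediate exercise) for American.
  V(3,0) = exp(-r*dt) * [p*0.515703 + (1-p)*0.295328] = 0.403353; exercise = 0.400747; V(3,0) = max -> 0.403353
  V(3,1) = exp(-r*dt) * [p*0.295328 + (1-p)*0.110000] = 0.201260; exercise = 0.198654; V(3,1) = max -> 0.201260
  V(3,2) = exp(-r*dt) * [p*0.110000 + (1-p)*0.000000] = 0.054362; exercise = 0.028701; V(3,2) = max -> 0.054362
  V(3,3) = exp(-r*dt) * [p*0.000000 + (1-p)*0.000000] = 0.000000; exercise = 0.000000; V(3,3) = max -> 0.000000
  V(2,0) = exp(-r*dt) * [p*0.403353 + (1-p)*0.201260] = 0.300532; exercise = 0.295328; V(2,0) = max -> 0.300532
  V(2,1) = exp(-r*dt) * [p*0.201260 + (1-p)*0.054362] = 0.126797; exercise = 0.110000; V(2,1) = max -> 0.126797
  V(2,2) = exp(-r*dt) * [p*0.054362 + (1-p)*0.000000] = 0.026866; exercise = 0.000000; V(2,2) = max -> 0.026866
  V(1,0) = exp(-r*dt) * [p*0.300532 + (1-p)*0.126797] = 0.212277; exercise = 0.198654; V(1,0) = max -> 0.212277
  V(1,1) = exp(-r*dt) * [p*0.126797 + (1-p)*0.026866] = 0.076172; exercise = 0.028701; V(1,1) = max -> 0.076172
  V(0,0) = exp(-r*dt) * [p*0.212277 + (1-p)*0.076172] = 0.143207; exercise = 0.110000; V(0,0) = max -> 0.143207

Answer: Price = V(0,0) = 0.1432


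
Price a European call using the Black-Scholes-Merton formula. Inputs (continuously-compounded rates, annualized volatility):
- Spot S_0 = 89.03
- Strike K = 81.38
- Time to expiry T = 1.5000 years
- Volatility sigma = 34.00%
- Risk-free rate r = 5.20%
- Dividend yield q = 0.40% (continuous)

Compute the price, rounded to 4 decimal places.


d1 = (ln(S/K) + (r - q + 0.5*sigma^2) * T) / (sigma * sqrt(T)) = 0.59686824
d2 = d1 - sigma * sqrt(T) = 0.18045499
exp(-rT) = 0.92496443; exp(-qT) = 0.99401796
C = S_0 * exp(-qT) * N(d1) - K * exp(-rT) * N(d2)
N(d1) = 0.72470232; N(d2) = 0.57160231
C = 89.0300 * 0.99401796 * 0.72470232 - 81.3800 * 0.92496443 * 0.57160231 = 21.1077

Answer: Price = 21.1077


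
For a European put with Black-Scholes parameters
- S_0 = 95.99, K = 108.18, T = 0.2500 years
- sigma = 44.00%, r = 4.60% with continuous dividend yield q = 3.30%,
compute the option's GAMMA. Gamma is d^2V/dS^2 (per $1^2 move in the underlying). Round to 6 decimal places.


Answer: Gamma = 0.017164

Derivation:
d1 = -0.4186476685; d2 = -0.6386476685
phi(d1) = 0.3654698590; exp(-qT) = 0.9917839379; exp(-rT) = 0.9885658722
Gamma = exp(-qT) * phi(d1) / (S * sigma * sqrt(T)) = 0.9917839379 * 0.3654698590 / (95.9900 * 0.4400 * 0.5000000000) = 0.017164


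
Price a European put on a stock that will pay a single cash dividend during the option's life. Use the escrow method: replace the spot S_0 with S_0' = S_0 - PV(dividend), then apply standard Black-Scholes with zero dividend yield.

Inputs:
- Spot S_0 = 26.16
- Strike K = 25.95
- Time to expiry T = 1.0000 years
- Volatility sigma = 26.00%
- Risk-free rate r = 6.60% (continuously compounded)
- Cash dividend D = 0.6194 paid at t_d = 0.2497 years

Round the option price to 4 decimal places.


PV(D) = D * exp(-r * t_d) = 0.6194 * 0.98365486 = 0.60927582
S_0' = S_0 - PV(D) = 26.1600 - 0.60927582 = 25.55072418
d1 = (ln(S_0'/K) + (r + sigma^2/2)*T) / (sigma*sqrt(T)) = 0.32420789
d2 = d1 - sigma*sqrt(T) = 0.06420789
exp(-rT) = 0.93613086
N(-d1) = 0.37289033; N(-d2) = 0.47440235
P = K * exp(-rT) * N(-d2) - S_0' * N(-d1) = 25.9500 * 0.93613086 * 0.47440235 - 25.55072418 * 0.37289033 = 1.9968

Answer: Price = 1.9968


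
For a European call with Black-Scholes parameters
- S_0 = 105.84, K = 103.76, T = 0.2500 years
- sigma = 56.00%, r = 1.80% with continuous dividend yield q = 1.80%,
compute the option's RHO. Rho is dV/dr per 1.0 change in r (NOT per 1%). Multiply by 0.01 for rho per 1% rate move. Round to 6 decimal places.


Answer: Rho = 12.200310

Derivation:
d1 = 0.2108856421; d2 = -0.0691143579
phi(d1) = 0.3901691522; exp(-qT) = 0.9955101098; exp(-rT) = 0.9955101098
N(d2) = 0.4724492962
Rho = K*T*exp(-rT)*N(d2) = 103.7600 * 0.2500 * 0.9955101098 * 0.4724492962 = 12.200310


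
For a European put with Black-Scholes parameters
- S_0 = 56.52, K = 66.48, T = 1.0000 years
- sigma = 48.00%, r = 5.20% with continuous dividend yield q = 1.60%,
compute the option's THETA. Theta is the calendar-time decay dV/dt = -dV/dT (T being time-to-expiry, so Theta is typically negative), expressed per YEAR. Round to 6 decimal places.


Answer: Theta = -3.504589

Derivation:
d1 = -0.0231387349; d2 = -0.5031387349
phi(d1) = 0.3988354976; exp(-qT) = 0.9841273201; exp(-rT) = 0.9493288668
Theta = -S*exp(-qT)*phi(d1)*sigma/(2*sqrt(T)) + r*K*exp(-rT)*N(-d2) - q*S*exp(-qT)*N(-d1)
N(-d1) = 0.5092301960; N(-d2) = 0.6925666325; sqrt(T) = 1.0000000000
Term 1 = -56.5200 * 0.9841273201 * 0.3988354976 * 0.4800 / (2 * 1.0000000000) = -5.3242505952
Term 2 = 0.0520 * 66.4800 * 0.9493288668 * 0.6925666325 = 2.2728595782
Term 3 = -0.0160 * 56.5200 * 0.9841273201 * 0.5092301960 = -0.4531975698
Theta = -5.3242505952 + (2.2728595782) + (-0.4531975698) = -3.504589


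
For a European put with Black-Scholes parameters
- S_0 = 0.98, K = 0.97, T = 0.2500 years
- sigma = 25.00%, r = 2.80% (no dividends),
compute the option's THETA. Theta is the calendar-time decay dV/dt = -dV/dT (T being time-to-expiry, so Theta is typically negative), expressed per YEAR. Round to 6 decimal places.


d1 = 0.2005520013; d2 = 0.0755520013
phi(d1) = 0.3909994656; exp(-qT) = 1.0000000000; exp(-rT) = 0.9930244429
Theta = -S*exp(-qT)*phi(d1)*sigma/(2*sqrt(T)) + r*K*exp(-rT)*N(-d2) - q*S*exp(-qT)*N(-d1)
N(-d1) = 0.4205244464; N(-d2) = 0.4698877623; sqrt(T) = 0.5000000000
Term 1 = -0.9800 * 1.0000000000 * 0.3909994656 * 0.2500 / (2 * 0.5000000000) = -0.0957948691
Term 2 = 0.0280 * 0.9700 * 0.9930244429 * 0.4698877623 = 0.0126731285
Term 3 = 0 (no dividend yield, q = 0)
Theta = -0.0957948691 + (0.0126731285) + (0.0000000000) = -0.083122

Answer: Theta = -0.083122


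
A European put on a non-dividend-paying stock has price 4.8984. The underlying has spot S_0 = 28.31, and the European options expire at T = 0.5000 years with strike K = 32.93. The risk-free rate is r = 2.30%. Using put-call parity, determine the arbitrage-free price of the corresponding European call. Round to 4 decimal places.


Put-call parity: C - P = S_0 * exp(-qT) - K * exp(-rT).
S_0 * exp(-qT) = 28.3100 * 1.00000000 = 28.31000000
K * exp(-rT) = 32.9300 * 0.98856587 = 32.55347417
C = P + S*exp(-qT) - K*exp(-rT)
C = 4.8984 + 28.31000000 - 32.55347417 = 0.6549

Answer: Call price = 0.6549


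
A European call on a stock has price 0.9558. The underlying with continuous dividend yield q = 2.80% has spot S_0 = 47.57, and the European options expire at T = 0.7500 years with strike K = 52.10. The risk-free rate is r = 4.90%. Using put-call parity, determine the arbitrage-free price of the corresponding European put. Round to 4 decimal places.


Put-call parity: C - P = S_0 * exp(-qT) - K * exp(-rT).
S_0 * exp(-qT) = 47.5700 * 0.97921896 = 46.58144614
K * exp(-rT) = 52.1000 * 0.96391708 = 50.22008010
P = C - S*exp(-qT) + K*exp(-rT)
P = 0.9558 - 46.58144614 + 50.22008010 = 4.5944

Answer: Put price = 4.5944


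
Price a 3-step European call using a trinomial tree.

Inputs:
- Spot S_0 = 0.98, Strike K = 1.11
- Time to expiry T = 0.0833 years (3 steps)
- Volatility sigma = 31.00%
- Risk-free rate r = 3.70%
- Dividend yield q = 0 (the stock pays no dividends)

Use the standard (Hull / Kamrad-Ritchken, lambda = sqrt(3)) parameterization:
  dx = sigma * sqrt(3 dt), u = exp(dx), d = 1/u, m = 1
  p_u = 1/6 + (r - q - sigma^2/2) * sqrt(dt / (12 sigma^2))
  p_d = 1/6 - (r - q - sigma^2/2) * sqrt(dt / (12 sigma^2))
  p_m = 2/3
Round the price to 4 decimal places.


dt = T/N = 0.027767; dx = sigma*sqrt(3*dt) = 0.089471
u = exp(dx) = 1.093596; d = 1/u = 0.914414
p_u = 0.164952, p_m = 0.666667, p_d = 0.168381
Discount per step: exp(-r*dt) = 0.998973
Stock lattice S(k, j) with j the centered position index:
  k=0: S(0,+0) = 0.9800
  k=1: S(1,-1) = 0.8961; S(1,+0) = 0.9800; S(1,+1) = 1.0717
  k=2: S(2,-2) = 0.8194; S(2,-1) = 0.8961; S(2,+0) = 0.9800; S(2,+1) = 1.0717; S(2,+2) = 1.1720
  k=3: S(3,-3) = 0.7493; S(3,-2) = 0.8194; S(3,-1) = 0.8961; S(3,+0) = 0.9800; S(3,+1) = 1.0717; S(3,+2) = 1.1720; S(3,+3) = 1.2817
Terminal payoffs V(N, j) = max(S_T - K, 0):
  V(3,-3) = 0.000000; V(3,-2) = 0.000000; V(3,-1) = 0.000000; V(3,+0) = 0.000000; V(3,+1) = 0.000000; V(3,+2) = 0.062033; V(3,+3) = 0.171731
Backward induction: V(k, j) = exp(-r*dt) * [p_u * V(k+1, j+1) + p_m * V(k+1, j) + p_d * V(k+1, j-1)]
  V(2,-2) = exp(-r*dt) * [p_u*0.000000 + p_m*0.000000 + p_d*0.000000] = 0.000000
  V(2,-1) = exp(-r*dt) * [p_u*0.000000 + p_m*0.000000 + p_d*0.000000] = 0.000000
  V(2,+0) = exp(-r*dt) * [p_u*0.000000 + p_m*0.000000 + p_d*0.000000] = 0.000000
  V(2,+1) = exp(-r*dt) * [p_u*0.062033 + p_m*0.000000 + p_d*0.000000] = 0.010222
  V(2,+2) = exp(-r*dt) * [p_u*0.171731 + p_m*0.062033 + p_d*0.000000] = 0.069611
  V(1,-1) = exp(-r*dt) * [p_u*0.000000 + p_m*0.000000 + p_d*0.000000] = 0.000000
  V(1,+0) = exp(-r*dt) * [p_u*0.010222 + p_m*0.000000 + p_d*0.000000] = 0.001684
  V(1,+1) = exp(-r*dt) * [p_u*0.069611 + p_m*0.010222 + p_d*0.000000] = 0.018278
  V(0,+0) = exp(-r*dt) * [p_u*0.018278 + p_m*0.001684 + p_d*0.000000] = 0.004134

Answer: Price = V(0,0) = 0.0041


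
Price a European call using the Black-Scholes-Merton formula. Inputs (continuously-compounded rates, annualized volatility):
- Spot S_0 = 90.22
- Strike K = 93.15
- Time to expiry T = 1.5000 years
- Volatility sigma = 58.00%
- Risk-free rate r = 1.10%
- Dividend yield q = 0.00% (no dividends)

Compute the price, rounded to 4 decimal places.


d1 = (ln(S/K) + (r - q + 0.5*sigma^2) * T) / (sigma * sqrt(T)) = 0.33341220
d2 = d1 - sigma * sqrt(T) = -0.37693982
exp(-rT) = 0.98363538; exp(-qT) = 1.00000000
C = S_0 * exp(-qT) * N(d1) - K * exp(-rT) * N(d2)
N(d1) = 0.63058842; N(d2) = 0.35310916
C = 90.2200 * 1.00000000 * 0.63058842 - 93.1500 * 0.98363538 * 0.35310916 = 24.5378

Answer: Price = 24.5378


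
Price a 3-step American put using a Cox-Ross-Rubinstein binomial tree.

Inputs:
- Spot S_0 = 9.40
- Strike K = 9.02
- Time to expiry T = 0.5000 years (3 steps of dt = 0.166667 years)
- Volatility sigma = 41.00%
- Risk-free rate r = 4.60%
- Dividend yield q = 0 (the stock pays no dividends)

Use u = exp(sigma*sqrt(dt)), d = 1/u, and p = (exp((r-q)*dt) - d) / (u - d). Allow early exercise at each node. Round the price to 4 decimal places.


Answer: Price = V(0,0) = 0.8788

Derivation:
dt = T/N = 0.166667
u = exp(sigma*sqrt(dt)) = 1.182206; d = 1/u = 0.845877
p = (exp((r-q)*dt) - d) / (u - d) = 0.481135
Discount per step: exp(-r*dt) = 0.992363
Stock lattice S(k, i) with i counting down-moves:
  k=0: S(0,0) = 9.4000
  k=1: S(1,0) = 11.1127; S(1,1) = 7.9512
  k=2: S(2,0) = 13.1375; S(2,1) = 9.4000; S(2,2) = 6.7258
  k=3: S(3,0) = 15.5313; S(3,1) = 11.1127; S(3,2) = 7.9512; S(3,3) = 5.6892
Terminal payoffs V(N, i) = max(K - S_T, 0):
  V(3,0) = 0.000000; V(3,1) = 0.000000; V(3,2) = 1.068760; V(3,3) = 3.330830
Backward induction: V(k, i) = exp(-r*dt) * [p * V(k+1, i) + (1-p) * V(k+1, i+1)]; then take max(V_cont, immediate exercise) for American.
  V(2,0) = exp(-r*dt) * [p*0.000000 + (1-p)*0.000000] = 0.000000; exercise = 0.000000; V(2,0) = max -> 0.000000
  V(2,1) = exp(-r*dt) * [p*0.000000 + (1-p)*1.068760] = 0.550307; exercise = 0.000000; V(2,1) = max -> 0.550307
  V(2,2) = exp(-r*dt) * [p*1.068760 + (1-p)*3.330830] = 2.225343; exercise = 2.294232; V(2,2) = max -> 2.294232
  V(1,0) = exp(-r*dt) * [p*0.000000 + (1-p)*0.550307] = 0.283355; exercise = 0.000000; V(1,0) = max -> 0.283355
  V(1,1) = exp(-r*dt) * [p*0.550307 + (1-p)*2.294232] = 1.444056; exercise = 1.068760; V(1,1) = max -> 1.444056
  V(0,0) = exp(-r*dt) * [p*0.283355 + (1-p)*1.444056] = 0.878838; exercise = 0.000000; V(0,0) = max -> 0.878838


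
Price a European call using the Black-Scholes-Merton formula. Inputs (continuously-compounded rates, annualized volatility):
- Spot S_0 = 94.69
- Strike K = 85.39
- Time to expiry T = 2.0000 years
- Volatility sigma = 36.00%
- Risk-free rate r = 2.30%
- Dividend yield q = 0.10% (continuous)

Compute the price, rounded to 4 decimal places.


d1 = (ln(S/K) + (r - q + 0.5*sigma^2) * T) / (sigma * sqrt(T)) = 0.54403892
d2 = d1 - sigma * sqrt(T) = 0.03492204
exp(-rT) = 0.95504196; exp(-qT) = 0.99800200
C = S_0 * exp(-qT) * N(d1) - K * exp(-rT) * N(d2)
N(d1) = 0.70679266; N(d2) = 0.51392905
C = 94.6900 * 0.99800200 * 0.70679266 - 85.3900 * 0.95504196 * 0.51392905 = 24.8810

Answer: Price = 24.8810


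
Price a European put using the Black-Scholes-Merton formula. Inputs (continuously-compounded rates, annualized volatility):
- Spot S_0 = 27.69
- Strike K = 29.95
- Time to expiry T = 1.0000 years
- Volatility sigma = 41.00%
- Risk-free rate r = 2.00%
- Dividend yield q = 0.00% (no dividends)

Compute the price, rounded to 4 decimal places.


Answer: Price = 5.5128

Derivation:
d1 = (ln(S/K) + (r - q + 0.5*sigma^2) * T) / (sigma * sqrt(T)) = 0.06241954
d2 = d1 - sigma * sqrt(T) = -0.34758046
exp(-rT) = 0.98019867; exp(-qT) = 1.00000000
P = K * exp(-rT) * N(-d2) - S_0 * exp(-qT) * N(-d1)
N(-d1) = 0.47511437; N(-d2) = 0.63592236
P = 29.9500 * 0.98019867 * 0.63592236 - 27.6900 * 1.00000000 * 0.47511437 = 5.5128


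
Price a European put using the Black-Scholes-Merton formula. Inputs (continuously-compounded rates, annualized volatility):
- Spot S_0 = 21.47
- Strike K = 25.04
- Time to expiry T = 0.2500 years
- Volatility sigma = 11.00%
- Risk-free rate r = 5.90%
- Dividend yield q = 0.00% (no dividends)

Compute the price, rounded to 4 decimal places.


Answer: Price = 3.2057

Derivation:
d1 = (ln(S/K) + (r - q + 0.5*sigma^2) * T) / (sigma * sqrt(T)) = -2.50100790
d2 = d1 - sigma * sqrt(T) = -2.55600790
exp(-rT) = 0.98535825; exp(-qT) = 1.00000000
P = K * exp(-rT) * N(-d2) - S_0 * exp(-qT) * N(-d1)
N(-d1) = 0.99380798; N(-d2) = 0.99470596
P = 25.0400 * 0.98535825 * 0.99470596 - 21.4700 * 1.00000000 * 0.99380798 = 3.2057


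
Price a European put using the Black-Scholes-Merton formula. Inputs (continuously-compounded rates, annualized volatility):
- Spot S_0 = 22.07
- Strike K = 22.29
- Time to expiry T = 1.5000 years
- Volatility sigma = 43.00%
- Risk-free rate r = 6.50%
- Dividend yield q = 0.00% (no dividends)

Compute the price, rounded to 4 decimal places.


Answer: Price = 3.5255

Derivation:
d1 = (ln(S/K) + (r - q + 0.5*sigma^2) * T) / (sigma * sqrt(T)) = 0.42962165
d2 = d1 - sigma * sqrt(T) = -0.09701864
exp(-rT) = 0.90710234; exp(-qT) = 1.00000000
P = K * exp(-rT) * N(-d2) - S_0 * exp(-qT) * N(-d1)
N(-d1) = 0.33373544; N(-d2) = 0.53864421
P = 22.2900 * 0.90710234 * 0.53864421 - 22.0700 * 1.00000000 * 0.33373544 = 3.5255


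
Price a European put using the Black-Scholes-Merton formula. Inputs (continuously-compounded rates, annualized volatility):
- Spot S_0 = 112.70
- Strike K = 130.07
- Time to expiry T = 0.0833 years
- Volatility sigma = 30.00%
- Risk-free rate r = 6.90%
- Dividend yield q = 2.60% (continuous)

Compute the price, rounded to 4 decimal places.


Answer: Price = 17.1029

Derivation:
d1 = (ln(S/K) + (r - q + 0.5*sigma^2) * T) / (sigma * sqrt(T)) = -1.57085642
d2 = d1 - sigma * sqrt(T) = -1.65744164
exp(-rT) = 0.99426879; exp(-qT) = 0.99783654
P = K * exp(-rT) * N(-d2) - S_0 * exp(-qT) * N(-d1)
N(-d1) = 0.94189200; N(-d2) = 0.95128489
P = 130.0700 * 0.99426879 * 0.95128489 - 112.7000 * 0.99783654 * 0.94189200 = 17.1029


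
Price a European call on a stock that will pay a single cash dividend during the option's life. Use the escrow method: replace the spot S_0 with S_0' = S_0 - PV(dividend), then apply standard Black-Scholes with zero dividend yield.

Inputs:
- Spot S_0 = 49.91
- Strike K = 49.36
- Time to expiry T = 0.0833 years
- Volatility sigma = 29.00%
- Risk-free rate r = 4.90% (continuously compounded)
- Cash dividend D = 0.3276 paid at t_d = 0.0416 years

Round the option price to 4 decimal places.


Answer: Price = 1.8688

Derivation:
PV(D) = D * exp(-r * t_d) = 0.3276 * 0.99796368 = 0.32693290
S_0' = S_0 - PV(D) = 49.9100 - 0.32693290 = 49.58306710
d1 = (ln(S_0'/K) + (r + sigma^2/2)*T) / (sigma*sqrt(T)) = 0.14448757
d2 = d1 - sigma*sqrt(T) = 0.06078853
exp(-rT) = 0.99592662
N(d1) = 0.55744227; N(d2) = 0.52423619
C = S_0' * N(d1) - K * exp(-rT) * N(d2) = 49.58306710 * 0.55744227 - 49.3600 * 0.99592662 * 0.52423619 = 1.8688


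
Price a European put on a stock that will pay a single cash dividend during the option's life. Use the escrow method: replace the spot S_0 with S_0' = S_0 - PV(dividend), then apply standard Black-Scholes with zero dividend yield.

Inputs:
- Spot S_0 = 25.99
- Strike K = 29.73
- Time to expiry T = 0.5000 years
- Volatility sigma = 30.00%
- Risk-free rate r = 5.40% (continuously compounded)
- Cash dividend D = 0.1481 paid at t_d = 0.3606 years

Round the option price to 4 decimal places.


PV(D) = D * exp(-r * t_d) = 0.1481 * 0.98071596 = 0.14524403
S_0' = S_0 - PV(D) = 25.9900 - 0.14524403 = 25.84475597
d1 = (ln(S_0'/K) + (r + sigma^2/2)*T) / (sigma*sqrt(T)) = -0.42685171
d2 = d1 - sigma*sqrt(T) = -0.63898374
exp(-rT) = 0.97336124
N(-d1) = 0.66525633; N(-d2) = 0.73858325
P = K * exp(-rT) * N(-d2) - S_0' * N(-d1) = 29.7300 * 0.97336124 * 0.73858325 - 25.84475597 * 0.66525633 = 4.1798

Answer: Price = 4.1798


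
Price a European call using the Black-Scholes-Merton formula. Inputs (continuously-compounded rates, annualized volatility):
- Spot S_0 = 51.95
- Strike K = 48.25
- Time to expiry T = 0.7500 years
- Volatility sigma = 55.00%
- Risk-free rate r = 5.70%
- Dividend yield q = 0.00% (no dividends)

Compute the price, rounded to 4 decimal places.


d1 = (ln(S/K) + (r - q + 0.5*sigma^2) * T) / (sigma * sqrt(T)) = 0.48302885
d2 = d1 - sigma * sqrt(T) = 0.00671488
exp(-rT) = 0.95815090; exp(-qT) = 1.00000000
C = S_0 * exp(-qT) * N(d1) - K * exp(-rT) * N(d2)
N(d1) = 0.68546237; N(d2) = 0.50267883
C = 51.9500 * 1.00000000 * 0.68546237 - 48.2500 * 0.95815090 * 0.50267883 = 12.3705

Answer: Price = 12.3705


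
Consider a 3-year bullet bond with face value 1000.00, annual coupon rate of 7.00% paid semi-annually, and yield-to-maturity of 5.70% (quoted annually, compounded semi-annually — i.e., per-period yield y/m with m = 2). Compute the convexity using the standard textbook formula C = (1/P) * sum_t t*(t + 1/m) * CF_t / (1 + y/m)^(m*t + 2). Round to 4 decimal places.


Answer: Convexity = 8.8829

Derivation:
Coupon per period c = face * coupon_rate / m = 35.000000
Periods per year m = 2; per-period yield y/m = 0.028500
Number of cashflows N = 6
Cashflows (t years, CF_t, discount factor 1/(1+y/m)^(m*t), PV):
  t = 0.5000: CF_t = 35.000000, DF = 0.972290, PV = 34.030141
  t = 1.0000: CF_t = 35.000000, DF = 0.945347, PV = 33.087157
  t = 1.5000: CF_t = 35.000000, DF = 0.919152, PV = 32.170303
  t = 2.0000: CF_t = 35.000000, DF = 0.893682, PV = 31.278856
  t = 2.5000: CF_t = 35.000000, DF = 0.868917, PV = 30.412111
  t = 3.0000: CF_t = 1035.000000, DF = 0.844840, PV = 874.408909
Price P = sum_t PV_t = 1035.387477
Convexity numerator sum_t t*(t + 1/m) * CF_t / (1+y/m)^(m*t + 2):
  t = 0.5000: term = 16.085152
  t = 1.0000: term = 46.918284
  t = 1.5000: term = 91.236332
  t = 2.0000: term = 147.846917
  t = 2.5000: term = 215.625061
  t = 3.0000: term = 8679.511454
Convexity = (1/P) * sum = 9197.223200 / 1035.387477 = 8.882880


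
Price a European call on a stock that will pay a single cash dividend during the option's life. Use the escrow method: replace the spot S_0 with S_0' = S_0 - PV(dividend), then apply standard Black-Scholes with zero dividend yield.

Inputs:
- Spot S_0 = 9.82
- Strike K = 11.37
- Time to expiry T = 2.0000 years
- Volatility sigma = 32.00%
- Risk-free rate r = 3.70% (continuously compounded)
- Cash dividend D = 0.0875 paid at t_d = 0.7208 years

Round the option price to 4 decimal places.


PV(D) = D * exp(-r * t_d) = 0.0875 * 0.97368289 = 0.08519725
S_0' = S_0 - PV(D) = 9.8200 - 0.08519725 = 9.73480275
d1 = (ln(S_0'/K) + (r + sigma^2/2)*T) / (sigma*sqrt(T)) = 0.04668909
d2 = d1 - sigma*sqrt(T) = -0.40585925
exp(-rT) = 0.92867169
N(d1) = 0.51861949; N(d2) = 0.34242301
C = S_0' * N(d1) - K * exp(-rT) * N(d2) = 9.73480275 * 0.51861949 - 11.3700 * 0.92867169 * 0.34242301 = 1.4330

Answer: Price = 1.4330


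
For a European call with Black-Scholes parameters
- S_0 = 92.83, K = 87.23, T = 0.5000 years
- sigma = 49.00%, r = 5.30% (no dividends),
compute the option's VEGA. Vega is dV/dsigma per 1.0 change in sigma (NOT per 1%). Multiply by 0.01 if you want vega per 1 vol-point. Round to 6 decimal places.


Answer: Vega = 23.881555

Derivation:
d1 = 0.4293048886; d2 = 0.0828225658
phi(d1) = 0.3638222420; exp(-qT) = 1.0000000000; exp(-rT) = 0.9738480438
Vega = S * exp(-qT) * phi(d1) * sqrt(T) = 92.8300 * 1.0000000000 * 0.3638222420 * 0.7071067812 = 23.881555


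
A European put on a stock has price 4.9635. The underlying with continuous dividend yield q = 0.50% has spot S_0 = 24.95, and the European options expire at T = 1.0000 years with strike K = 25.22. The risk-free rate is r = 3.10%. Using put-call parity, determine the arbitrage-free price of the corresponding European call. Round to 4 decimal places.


Answer: Call price = 5.3389

Derivation:
Put-call parity: C - P = S_0 * exp(-qT) - K * exp(-rT).
S_0 * exp(-qT) = 24.9500 * 0.99501248 = 24.82556136
K * exp(-rT) = 25.2200 * 0.96947557 = 24.45017395
C = P + S*exp(-qT) - K*exp(-rT)
C = 4.9635 + 24.82556136 - 24.45017395 = 5.3389


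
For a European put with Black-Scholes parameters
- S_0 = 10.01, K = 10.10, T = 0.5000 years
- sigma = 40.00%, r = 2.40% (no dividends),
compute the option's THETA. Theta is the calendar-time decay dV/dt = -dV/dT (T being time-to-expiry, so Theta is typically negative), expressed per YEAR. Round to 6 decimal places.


d1 = 0.1522017983; d2 = -0.1306409142
phi(d1) = 0.3943481119; exp(-qT) = 1.0000000000; exp(-rT) = 0.9880717129
Theta = -S*exp(-qT)*phi(d1)*sigma/(2*sqrt(T)) + r*K*exp(-rT)*N(-d2) - q*S*exp(-qT)*N(-d1)
N(-d1) = 0.4395138878; N(-d2) = 0.5519703124; sqrt(T) = 0.7071067812
Term 1 = -10.0100 * 1.0000000000 * 0.3943481119 * 0.4000 / (2 * 0.7071067812) = -1.1165002812
Term 2 = 0.0240 * 10.1000 * 0.9880717129 * 0.5519703124 = 0.1322016275
Term 3 = 0 (no dividend yield, q = 0)
Theta = -1.1165002812 + (0.1322016275) + (0.0000000000) = -0.984299

Answer: Theta = -0.984299


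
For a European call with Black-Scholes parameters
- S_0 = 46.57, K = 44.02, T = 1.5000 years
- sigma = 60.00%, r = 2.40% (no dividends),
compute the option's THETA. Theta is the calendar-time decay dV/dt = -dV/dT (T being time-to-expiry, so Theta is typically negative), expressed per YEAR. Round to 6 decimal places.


Answer: Theta = -4.442200

Derivation:
d1 = 0.4930448365; d2 = -0.2418020864
phi(d1) = 0.3532832490; exp(-qT) = 1.0000000000; exp(-rT) = 0.9646402935
Theta = -S*exp(-qT)*phi(d1)*sigma/(2*sqrt(T)) - r*K*exp(-rT)*N(d2) + q*S*exp(-qT)*N(d1)
N(d1) = 0.6890095465; N(d2) = 0.4044667611; sqrt(T) = 1.2247448714
Term 1 = -46.5700 * 1.0000000000 * 0.3532832490 * 0.6000 / (2 * 1.2247448714) = -4.0299987263
Term 2 = -0.0240 * 44.0200 * 0.9646402935 * 0.4044667611 = -0.4122014507
Term 3 = 0 (no dividend yield, q = 0)
Theta = -4.0299987263 + (-0.4122014507) + (0.0000000000) = -4.442200


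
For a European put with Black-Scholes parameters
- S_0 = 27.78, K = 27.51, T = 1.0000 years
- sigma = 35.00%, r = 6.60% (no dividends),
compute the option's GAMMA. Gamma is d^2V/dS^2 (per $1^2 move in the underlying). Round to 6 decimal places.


Answer: Gamma = 0.038004

Derivation:
d1 = 0.3914764640; d2 = 0.0414764640
phi(d1) = 0.3695144457; exp(-qT) = 1.0000000000; exp(-rT) = 0.9361308643
Gamma = exp(-qT) * phi(d1) / (S * sigma * sqrt(T)) = 1.0000000000 * 0.3695144457 / (27.7800 * 0.3500 * 1.0000000000) = 0.038004


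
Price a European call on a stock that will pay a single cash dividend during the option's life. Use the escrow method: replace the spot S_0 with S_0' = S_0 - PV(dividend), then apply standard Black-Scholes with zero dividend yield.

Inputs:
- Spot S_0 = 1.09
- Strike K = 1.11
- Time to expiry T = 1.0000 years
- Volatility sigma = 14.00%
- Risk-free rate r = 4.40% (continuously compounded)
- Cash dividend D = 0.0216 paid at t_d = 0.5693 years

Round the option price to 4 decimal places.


PV(D) = D * exp(-r * t_d) = 0.0216 * 0.97526193 = 0.02106566
S_0' = S_0 - PV(D) = 1.0900 - 0.02106566 = 1.06893434
d1 = (ln(S_0'/K) + (r + sigma^2/2)*T) / (sigma*sqrt(T)) = 0.11501568
d2 = d1 - sigma*sqrt(T) = -0.02498432
exp(-rT) = 0.95695396
N(d1) = 0.54578365; N(d2) = 0.49003374
C = S_0' * N(d1) - K * exp(-rT) * N(d2) = 1.06893434 * 0.54578365 - 1.1100 * 0.95695396 * 0.49003374 = 0.0629

Answer: Price = 0.0629


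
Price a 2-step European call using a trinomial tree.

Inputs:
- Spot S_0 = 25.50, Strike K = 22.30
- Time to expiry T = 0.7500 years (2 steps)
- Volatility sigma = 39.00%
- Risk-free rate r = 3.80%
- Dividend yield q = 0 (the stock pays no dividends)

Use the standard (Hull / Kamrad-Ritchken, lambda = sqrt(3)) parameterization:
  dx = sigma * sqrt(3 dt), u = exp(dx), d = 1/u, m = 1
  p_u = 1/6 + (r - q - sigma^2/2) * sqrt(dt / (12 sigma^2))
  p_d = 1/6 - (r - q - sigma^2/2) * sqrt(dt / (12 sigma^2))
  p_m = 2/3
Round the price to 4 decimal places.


dt = T/N = 0.375000; dx = sigma*sqrt(3*dt) = 0.413657
u = exp(dx) = 1.512339; d = 1/u = 0.661227
p_u = 0.149420, p_m = 0.666667, p_d = 0.183914
Discount per step: exp(-r*dt) = 0.985851
Stock lattice S(k, j) with j the centered position index:
  k=0: S(0,+0) = 25.5000
  k=1: S(1,-1) = 16.8613; S(1,+0) = 25.5000; S(1,+1) = 38.5646
  k=2: S(2,-2) = 11.1492; S(2,-1) = 16.8613; S(2,+0) = 25.5000; S(2,+1) = 38.5646; S(2,+2) = 58.3228
Terminal payoffs V(N, j) = max(S_T - K, 0):
  V(2,-2) = 0.000000; V(2,-1) = 0.000000; V(2,+0) = 3.200000; V(2,+1) = 16.264645; V(2,+2) = 36.022817
Backward induction: V(k, j) = exp(-r*dt) * [p_u * V(k+1, j+1) + p_m * V(k+1, j) + p_d * V(k+1, j-1)]
  V(1,-1) = exp(-r*dt) * [p_u*3.200000 + p_m*0.000000 + p_d*0.000000] = 0.471378
  V(1,+0) = exp(-r*dt) * [p_u*16.264645 + p_m*3.200000 + p_d*0.000000] = 4.499020
  V(1,+1) = exp(-r*dt) * [p_u*36.022817 + p_m*16.264645 + p_d*3.200000] = 16.576233
  V(0,+0) = exp(-r*dt) * [p_u*16.576233 + p_m*4.499020 + p_d*0.471378] = 5.484145

Answer: Price = V(0,0) = 5.4841
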